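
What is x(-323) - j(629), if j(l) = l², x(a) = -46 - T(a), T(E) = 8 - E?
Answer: -396018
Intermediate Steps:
x(a) = -54 + a (x(a) = -46 - (8 - a) = -46 + (-8 + a) = -54 + a)
x(-323) - j(629) = (-54 - 323) - 1*629² = -377 - 1*395641 = -377 - 395641 = -396018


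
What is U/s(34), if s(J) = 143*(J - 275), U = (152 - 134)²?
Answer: -324/34463 ≈ -0.0094014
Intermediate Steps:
U = 324 (U = 18² = 324)
s(J) = -39325 + 143*J (s(J) = 143*(-275 + J) = -39325 + 143*J)
U/s(34) = 324/(-39325 + 143*34) = 324/(-39325 + 4862) = 324/(-34463) = 324*(-1/34463) = -324/34463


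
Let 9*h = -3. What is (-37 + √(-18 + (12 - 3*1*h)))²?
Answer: (37 - I*√5)² ≈ 1364.0 - 165.47*I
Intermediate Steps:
h = -⅓ (h = (⅑)*(-3) = -⅓ ≈ -0.33333)
(-37 + √(-18 + (12 - 3*1*h)))² = (-37 + √(-18 + (12 - 3*1*(-1)/3)))² = (-37 + √(-18 + (12 - 3*(-1)/3)))² = (-37 + √(-18 + (12 - 1*(-1))))² = (-37 + √(-18 + (12 + 1)))² = (-37 + √(-18 + 13))² = (-37 + √(-5))² = (-37 + I*√5)²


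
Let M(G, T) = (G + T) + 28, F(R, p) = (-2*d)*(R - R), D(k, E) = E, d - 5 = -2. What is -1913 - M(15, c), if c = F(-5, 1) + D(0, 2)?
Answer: -1958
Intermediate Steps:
d = 3 (d = 5 - 2 = 3)
F(R, p) = 0 (F(R, p) = (-2*3)*(R - R) = -6*0 = 0)
c = 2 (c = 0 + 2 = 2)
M(G, T) = 28 + G + T
-1913 - M(15, c) = -1913 - (28 + 15 + 2) = -1913 - 1*45 = -1913 - 45 = -1958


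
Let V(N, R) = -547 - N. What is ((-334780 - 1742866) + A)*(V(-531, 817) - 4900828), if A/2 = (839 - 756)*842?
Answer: 9497218165656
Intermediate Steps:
A = 139772 (A = 2*((839 - 756)*842) = 2*(83*842) = 2*69886 = 139772)
((-334780 - 1742866) + A)*(V(-531, 817) - 4900828) = ((-334780 - 1742866) + 139772)*((-547 - 1*(-531)) - 4900828) = (-2077646 + 139772)*((-547 + 531) - 4900828) = -1937874*(-16 - 4900828) = -1937874*(-4900844) = 9497218165656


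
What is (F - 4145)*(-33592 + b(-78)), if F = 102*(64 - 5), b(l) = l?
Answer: -63063910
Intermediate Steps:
F = 6018 (F = 102*59 = 6018)
(F - 4145)*(-33592 + b(-78)) = (6018 - 4145)*(-33592 - 78) = 1873*(-33670) = -63063910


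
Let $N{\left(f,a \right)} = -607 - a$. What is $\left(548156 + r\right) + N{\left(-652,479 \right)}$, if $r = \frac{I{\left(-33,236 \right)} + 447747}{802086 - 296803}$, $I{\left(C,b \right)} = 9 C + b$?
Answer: $\frac{276425618496}{505283} \approx 5.4707 \cdot 10^{5}$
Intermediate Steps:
$I{\left(C,b \right)} = b + 9 C$
$r = \frac{447686}{505283}$ ($r = \frac{\left(236 + 9 \left(-33\right)\right) + 447747}{802086 - 296803} = \frac{\left(236 - 297\right) + 447747}{505283} = \left(-61 + 447747\right) \frac{1}{505283} = 447686 \cdot \frac{1}{505283} = \frac{447686}{505283} \approx 0.88601$)
$\left(548156 + r\right) + N{\left(-652,479 \right)} = \left(548156 + \frac{447686}{505283}\right) - 1086 = \frac{276974355834}{505283} - 1086 = \frac{276425618496}{505283}$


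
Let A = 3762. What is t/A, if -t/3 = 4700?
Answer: -2350/627 ≈ -3.7480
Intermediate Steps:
t = -14100 (t = -3*4700 = -14100)
t/A = -14100/3762 = -14100*1/3762 = -2350/627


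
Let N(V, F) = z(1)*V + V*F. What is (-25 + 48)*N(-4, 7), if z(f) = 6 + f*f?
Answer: -1288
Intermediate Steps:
z(f) = 6 + f**2
N(V, F) = 7*V + F*V (N(V, F) = (6 + 1**2)*V + V*F = (6 + 1)*V + F*V = 7*V + F*V)
(-25 + 48)*N(-4, 7) = (-25 + 48)*(-4*(7 + 7)) = 23*(-4*14) = 23*(-56) = -1288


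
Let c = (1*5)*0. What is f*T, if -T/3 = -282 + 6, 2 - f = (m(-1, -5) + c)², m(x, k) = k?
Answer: -19044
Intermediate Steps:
c = 0 (c = 5*0 = 0)
f = -23 (f = 2 - (-5 + 0)² = 2 - 1*(-5)² = 2 - 1*25 = 2 - 25 = -23)
T = 828 (T = -3*(-282 + 6) = -3*(-276) = 828)
f*T = -23*828 = -19044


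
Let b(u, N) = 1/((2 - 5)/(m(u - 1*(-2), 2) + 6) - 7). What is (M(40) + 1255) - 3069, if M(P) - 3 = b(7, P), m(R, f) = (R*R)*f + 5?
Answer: -2198727/1214 ≈ -1811.1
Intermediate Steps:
m(R, f) = 5 + f*R² (m(R, f) = R²*f + 5 = f*R² + 5 = 5 + f*R²)
b(u, N) = 1/(-7 - 3/(11 + 2*(2 + u)²)) (b(u, N) = 1/((2 - 5)/((5 + 2*(u - 1*(-2))²) + 6) - 7) = 1/(-3/((5 + 2*(u + 2)²) + 6) - 7) = 1/(-3/((5 + 2*(2 + u)²) + 6) - 7) = 1/(-3/(11 + 2*(2 + u)²) - 7) = 1/(-7 - 3/(11 + 2*(2 + u)²)))
M(P) = 3469/1214 (M(P) = 3 + (-11 - 2*(2 + 7)²)/(2*(40 + 7*(2 + 7)²)) = 3 + (-11 - 2*9²)/(2*(40 + 7*9²)) = 3 + (-11 - 2*81)/(2*(40 + 7*81)) = 3 + (-11 - 162)/(2*(40 + 567)) = 3 + (½)*(-173)/607 = 3 + (½)*(1/607)*(-173) = 3 - 173/1214 = 3469/1214)
(M(40) + 1255) - 3069 = (3469/1214 + 1255) - 3069 = 1527039/1214 - 3069 = -2198727/1214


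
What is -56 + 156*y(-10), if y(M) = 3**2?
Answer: 1348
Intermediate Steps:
y(M) = 9
-56 + 156*y(-10) = -56 + 156*9 = -56 + 1404 = 1348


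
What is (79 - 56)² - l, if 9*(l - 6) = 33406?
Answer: -28699/9 ≈ -3188.8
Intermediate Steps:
l = 33460/9 (l = 6 + (⅑)*33406 = 6 + 33406/9 = 33460/9 ≈ 3717.8)
(79 - 56)² - l = (79 - 56)² - 1*33460/9 = 23² - 33460/9 = 529 - 33460/9 = -28699/9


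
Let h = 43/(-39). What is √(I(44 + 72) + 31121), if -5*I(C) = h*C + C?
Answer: √1183466505/195 ≈ 176.42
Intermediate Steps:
h = -43/39 (h = 43*(-1/39) = -43/39 ≈ -1.1026)
I(C) = 4*C/195 (I(C) = -(-43*C/39 + C)/5 = -(-4)*C/195 = 4*C/195)
√(I(44 + 72) + 31121) = √(4*(44 + 72)/195 + 31121) = √((4/195)*116 + 31121) = √(464/195 + 31121) = √(6069059/195) = √1183466505/195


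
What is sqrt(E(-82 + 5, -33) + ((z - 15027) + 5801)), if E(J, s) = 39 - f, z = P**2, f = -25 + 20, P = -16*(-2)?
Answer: I*sqrt(8158) ≈ 90.322*I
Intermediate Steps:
P = 32
f = -5
z = 1024 (z = 32**2 = 1024)
E(J, s) = 44 (E(J, s) = 39 - 1*(-5) = 39 + 5 = 44)
sqrt(E(-82 + 5, -33) + ((z - 15027) + 5801)) = sqrt(44 + ((1024 - 15027) + 5801)) = sqrt(44 + (-14003 + 5801)) = sqrt(44 - 8202) = sqrt(-8158) = I*sqrt(8158)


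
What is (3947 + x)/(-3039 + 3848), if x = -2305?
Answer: 1642/809 ≈ 2.0297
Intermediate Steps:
(3947 + x)/(-3039 + 3848) = (3947 - 2305)/(-3039 + 3848) = 1642/809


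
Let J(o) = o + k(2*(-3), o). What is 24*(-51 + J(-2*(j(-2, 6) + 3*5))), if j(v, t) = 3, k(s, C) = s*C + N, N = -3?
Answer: 3024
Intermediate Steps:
k(s, C) = -3 + C*s (k(s, C) = s*C - 3 = C*s - 3 = -3 + C*s)
J(o) = -3 - 5*o (J(o) = o + (-3 + o*(2*(-3))) = o + (-3 + o*(-6)) = o + (-3 - 6*o) = -3 - 5*o)
24*(-51 + J(-2*(j(-2, 6) + 3*5))) = 24*(-51 + (-3 - (-10)*(3 + 3*5))) = 24*(-51 + (-3 - (-10)*(3 + 15))) = 24*(-51 + (-3 - (-10)*18)) = 24*(-51 + (-3 - 5*(-36))) = 24*(-51 + (-3 + 180)) = 24*(-51 + 177) = 24*126 = 3024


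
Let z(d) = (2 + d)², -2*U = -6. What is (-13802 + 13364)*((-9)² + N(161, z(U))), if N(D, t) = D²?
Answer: -11388876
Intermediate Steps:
U = 3 (U = -½*(-6) = 3)
(-13802 + 13364)*((-9)² + N(161, z(U))) = (-13802 + 13364)*((-9)² + 161²) = -438*(81 + 25921) = -438*26002 = -11388876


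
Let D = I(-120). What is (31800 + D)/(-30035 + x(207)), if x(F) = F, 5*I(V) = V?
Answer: -7944/7457 ≈ -1.0653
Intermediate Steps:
I(V) = V/5
D = -24 (D = (⅕)*(-120) = -24)
(31800 + D)/(-30035 + x(207)) = (31800 - 24)/(-30035 + 207) = 31776/(-29828) = 31776*(-1/29828) = -7944/7457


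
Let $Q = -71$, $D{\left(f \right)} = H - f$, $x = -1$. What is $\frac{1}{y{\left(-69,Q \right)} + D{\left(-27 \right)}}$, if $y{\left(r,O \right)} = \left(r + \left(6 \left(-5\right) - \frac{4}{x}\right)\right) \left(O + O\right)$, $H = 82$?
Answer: $\frac{1}{13599} \approx 7.3535 \cdot 10^{-5}$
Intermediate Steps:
$D{\left(f \right)} = 82 - f$
$y{\left(r,O \right)} = 2 O \left(-26 + r\right)$ ($y{\left(r,O \right)} = \left(r + \left(6 \left(-5\right) - \frac{4}{-1}\right)\right) \left(O + O\right) = \left(r - 26\right) 2 O = \left(-26 + r\right) 2 O = 2 O \left(-26 + r\right)$)
$\frac{1}{y{\left(-69,Q \right)} + D{\left(-27 \right)}} = \frac{1}{2 \left(-71\right) \left(-26 - 69\right) + \left(82 - -27\right)} = \frac{1}{2 \left(-71\right) \left(-95\right) + \left(82 + 27\right)} = \frac{1}{13490 + 109} = \frac{1}{13599}$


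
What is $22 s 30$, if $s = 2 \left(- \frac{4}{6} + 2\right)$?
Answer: $1760$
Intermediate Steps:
$s = \frac{8}{3}$ ($s = 2 \left(\left(-4\right) \frac{1}{6} + 2\right) = 2 \left(- \frac{2}{3} + 2\right) = 2 \cdot \frac{4}{3} = \frac{8}{3} \approx 2.6667$)
$22 s 30 = 22 \cdot \frac{8}{3} \cdot 30 = \frac{176}{3} \cdot 30 = 1760$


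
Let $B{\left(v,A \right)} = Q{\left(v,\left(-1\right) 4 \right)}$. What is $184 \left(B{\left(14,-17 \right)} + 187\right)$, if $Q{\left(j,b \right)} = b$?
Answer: $33672$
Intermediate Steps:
$B{\left(v,A \right)} = -4$ ($B{\left(v,A \right)} = \left(-1\right) 4 = -4$)
$184 \left(B{\left(14,-17 \right)} + 187\right) = 184 \left(-4 + 187\right) = 184 \cdot 183 = 33672$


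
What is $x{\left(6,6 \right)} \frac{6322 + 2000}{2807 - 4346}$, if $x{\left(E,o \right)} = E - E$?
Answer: $0$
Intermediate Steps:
$x{\left(E,o \right)} = 0$
$x{\left(6,6 \right)} \frac{6322 + 2000}{2807 - 4346} = 0 \frac{6322 + 2000}{2807 - 4346} = 0 \frac{8322}{-1539} = 0 \cdot 8322 \left(- \frac{1}{1539}\right) = 0 \left(- \frac{146}{27}\right) = 0$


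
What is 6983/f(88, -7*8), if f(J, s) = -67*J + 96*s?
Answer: -6983/11272 ≈ -0.61950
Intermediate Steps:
6983/f(88, -7*8) = 6983/(-67*88 + 96*(-7*8)) = 6983/(-5896 + 96*(-56)) = 6983/(-5896 - 5376) = 6983/(-11272) = 6983*(-1/11272) = -6983/11272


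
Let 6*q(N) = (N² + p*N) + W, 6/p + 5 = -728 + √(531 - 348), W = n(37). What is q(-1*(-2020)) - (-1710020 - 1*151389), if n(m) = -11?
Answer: 4095118092199/1611318 - 1010*√183/268553 ≈ 2.5415e+6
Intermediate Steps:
W = -11
p = 6/(-733 + √183) (p = 6/(-5 + (-728 + √(531 - 348))) = 6/(-5 + (-728 + √183)) = 6/(-733 + √183) ≈ -0.0083394)
q(N) = -11/6 + N²/6 + N*(-2199/268553 - 3*√183/268553)/6 (q(N) = ((N² + (-2199/268553 - 3*√183/268553)*N) - 11)/6 = ((N² + N*(-2199/268553 - 3*√183/268553)) - 11)/6 = (-11 + N² + N*(-2199/268553 - 3*√183/268553))/6 = -11/6 + N²/6 + N*(-2199/268553 - 3*√183/268553)/6)
q(-1*(-2020)) - (-1710020 - 1*151389) = (-11/6 + (-1*(-2020))²/6 - (-1*(-2020))*(733 + √183)/537106) - (-1710020 - 1*151389) = (-11/6 + (⅙)*2020² - 1/537106*2020*(733 + √183)) - (-1710020 - 151389) = (-11/6 + (⅙)*4080400 + (-740330/268553 - 1010*√183/268553)) - 1*(-1861409) = (-11/6 + 2040200/3 + (-740330/268553 - 1010*√183/268553)) + 1861409 = (1095796265137/1611318 - 1010*√183/268553) + 1861409 = 4095118092199/1611318 - 1010*√183/268553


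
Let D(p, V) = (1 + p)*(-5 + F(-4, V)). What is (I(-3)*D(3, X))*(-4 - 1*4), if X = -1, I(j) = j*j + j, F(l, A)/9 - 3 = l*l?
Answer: -31872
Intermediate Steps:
F(l, A) = 27 + 9*l² (F(l, A) = 27 + 9*(l*l) = 27 + 9*l²)
I(j) = j + j² (I(j) = j² + j = j + j²)
D(p, V) = 166 + 166*p (D(p, V) = (1 + p)*(-5 + (27 + 9*(-4)²)) = (1 + p)*(-5 + (27 + 9*16)) = (1 + p)*(-5 + (27 + 144)) = (1 + p)*(-5 + 171) = (1 + p)*166 = 166 + 166*p)
(I(-3)*D(3, X))*(-4 - 1*4) = ((-3*(1 - 3))*(166 + 166*3))*(-4 - 1*4) = ((-3*(-2))*(166 + 498))*(-4 - 4) = (6*664)*(-8) = 3984*(-8) = -31872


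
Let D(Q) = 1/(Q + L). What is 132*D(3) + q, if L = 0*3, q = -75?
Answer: -31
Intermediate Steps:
L = 0
D(Q) = 1/Q (D(Q) = 1/(Q + 0) = 1/Q)
132*D(3) + q = 132/3 - 75 = 132*(1/3) - 75 = 44 - 75 = -31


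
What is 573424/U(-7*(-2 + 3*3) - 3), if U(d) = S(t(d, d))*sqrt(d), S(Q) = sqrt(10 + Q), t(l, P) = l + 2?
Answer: -71678*sqrt(130)/65 ≈ -12573.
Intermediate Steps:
t(l, P) = 2 + l
U(d) = sqrt(d)*sqrt(12 + d) (U(d) = sqrt(10 + (2 + d))*sqrt(d) = sqrt(12 + d)*sqrt(d) = sqrt(d)*sqrt(12 + d))
573424/U(-7*(-2 + 3*3) - 3) = 573424/((sqrt(-7*(-2 + 3*3) - 3)*sqrt(12 + (-7*(-2 + 3*3) - 3)))) = 573424/((sqrt(-7*(-2 + 9) - 3)*sqrt(12 + (-7*(-2 + 9) - 3)))) = 573424/((sqrt(-7*7 - 3)*sqrt(12 + (-7*7 - 3)))) = 573424/((sqrt(-49 - 3)*sqrt(12 + (-49 - 3)))) = 573424/((sqrt(-52)*sqrt(12 - 52))) = 573424/(((2*I*sqrt(13))*sqrt(-40))) = 573424/(((2*I*sqrt(13))*(2*I*sqrt(10)))) = 573424/((-4*sqrt(130))) = 573424*(-sqrt(130)/520) = -71678*sqrt(130)/65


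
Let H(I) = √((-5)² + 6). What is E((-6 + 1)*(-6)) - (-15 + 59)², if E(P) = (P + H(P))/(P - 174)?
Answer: -46469/24 - √31/144 ≈ -1936.2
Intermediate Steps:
H(I) = √31 (H(I) = √(25 + 6) = √31)
E(P) = (P + √31)/(-174 + P) (E(P) = (P + √31)/(P - 174) = (P + √31)/(-174 + P))
E((-6 + 1)*(-6)) - (-15 + 59)² = ((-6 + 1)*(-6) + √31)/(-174 + (-6 + 1)*(-6)) - (-15 + 59)² = (-5*(-6) + √31)/(-174 - 5*(-6)) - 1*44² = (30 + √31)/(-174 + 30) - 1*1936 = (30 + √31)/(-144) - 1936 = -(30 + √31)/144 - 1936 = (-5/24 - √31/144) - 1936 = -46469/24 - √31/144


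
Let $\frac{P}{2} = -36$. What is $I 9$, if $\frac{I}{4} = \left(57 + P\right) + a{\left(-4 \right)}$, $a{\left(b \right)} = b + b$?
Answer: $-828$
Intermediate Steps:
$P = -72$ ($P = 2 \left(-36\right) = -72$)
$a{\left(b \right)} = 2 b$
$I = -92$ ($I = 4 \left(\left(57 - 72\right) + 2 \left(-4\right)\right) = 4 \left(-15 - 8\right) = 4 \left(-23\right) = -92$)
$I 9 = \left(-92\right) 9 = -828$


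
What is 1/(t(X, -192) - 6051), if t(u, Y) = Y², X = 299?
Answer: 1/30813 ≈ 3.2454e-5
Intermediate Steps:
1/(t(X, -192) - 6051) = 1/((-192)² - 6051) = 1/(36864 - 6051) = 1/30813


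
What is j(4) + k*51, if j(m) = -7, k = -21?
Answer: -1078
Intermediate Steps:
j(4) + k*51 = -7 - 21*51 = -7 - 1071 = -1078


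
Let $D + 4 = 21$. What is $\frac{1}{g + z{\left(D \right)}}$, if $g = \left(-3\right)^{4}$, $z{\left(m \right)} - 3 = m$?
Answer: $\frac{1}{101} \approx 0.009901$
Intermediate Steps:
$D = 17$ ($D = -4 + 21 = 17$)
$z{\left(m \right)} = 3 + m$
$g = 81$
$\frac{1}{g + z{\left(D \right)}} = \frac{1}{81 + \left(3 + 17\right)} = \frac{1}{81 + 20} = \frac{1}{101}$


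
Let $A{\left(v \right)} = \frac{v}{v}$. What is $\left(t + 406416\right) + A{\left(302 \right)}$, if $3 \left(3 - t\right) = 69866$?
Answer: $\frac{1149394}{3} \approx 3.8313 \cdot 10^{5}$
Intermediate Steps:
$t = - \frac{69857}{3}$ ($t = 3 - \frac{69866}{3} = - \frac{69857}{3} \approx -23286.0$)
$A{\left(v \right)} = 1$
$\left(t + 406416\right) + A{\left(302 \right)} = \left(- \frac{69857}{3} + 406416\right) + 1 = \frac{1149391}{3} + 1 = \frac{1149394}{3}$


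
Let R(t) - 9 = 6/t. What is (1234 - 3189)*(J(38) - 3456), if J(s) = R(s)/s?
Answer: 2438919195/361 ≈ 6.7560e+6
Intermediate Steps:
R(t) = 9 + 6/t
J(s) = (9 + 6/s)/s
(1234 - 3189)*(J(38) - 3456) = (1234 - 3189)*(3*(2 + 3*38)/38² - 3456) = -1955*(3*(1/1444)*(2 + 114) - 3456) = -1955*(3*(1/1444)*116 - 3456) = -1955*(87/361 - 3456) = -1955*(-1247529/361) = 2438919195/361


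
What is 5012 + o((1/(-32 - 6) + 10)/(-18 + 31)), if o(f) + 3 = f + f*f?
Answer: 1222707191/244036 ≈ 5010.4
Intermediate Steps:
o(f) = -3 + f + f² (o(f) = -3 + (f + f*f) = -3 + (f + f²) = -3 + f + f²)
5012 + o((1/(-32 - 6) + 10)/(-18 + 31)) = 5012 + (-3 + (1/(-32 - 6) + 10)/(-18 + 31) + ((1/(-32 - 6) + 10)/(-18 + 31))²) = 5012 + (-3 + (1/(-38) + 10)/13 + ((1/(-38) + 10)/13)²) = 5012 + (-3 + (-1/38 + 10)*(1/13) + ((-1/38 + 10)*(1/13))²) = 5012 + (-3 + (379/38)*(1/13) + ((379/38)*(1/13))²) = 5012 + (-3 + 379/494 + (379/494)²) = 5012 + (-3 + 379/494 + 143641/244036) = 5012 - 401241/244036 = 1222707191/244036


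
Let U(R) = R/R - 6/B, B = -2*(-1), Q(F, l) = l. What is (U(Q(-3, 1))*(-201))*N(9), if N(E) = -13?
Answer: -5226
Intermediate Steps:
B = 2
U(R) = -2 (U(R) = R/R - 6/2 = 1 - 6*1/2 = 1 - 3 = -2)
(U(Q(-3, 1))*(-201))*N(9) = -2*(-201)*(-13) = 402*(-13) = -5226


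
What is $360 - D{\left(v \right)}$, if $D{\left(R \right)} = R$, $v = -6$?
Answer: $366$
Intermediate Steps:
$360 - D{\left(v \right)} = 360 - -6 = 360 + 6 = 366$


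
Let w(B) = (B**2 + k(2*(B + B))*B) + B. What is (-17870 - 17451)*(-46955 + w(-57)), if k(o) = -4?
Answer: 1537699735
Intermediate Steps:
w(B) = B**2 - 3*B (w(B) = (B**2 - 4*B) + B = B**2 - 3*B)
(-17870 - 17451)*(-46955 + w(-57)) = (-17870 - 17451)*(-46955 - 57*(-3 - 57)) = -35321*(-46955 - 57*(-60)) = -35321*(-46955 + 3420) = -35321*(-43535) = 1537699735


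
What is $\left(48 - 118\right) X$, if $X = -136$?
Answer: $9520$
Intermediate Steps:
$\left(48 - 118\right) X = \left(48 - 118\right) \left(-136\right) = \left(-70\right) \left(-136\right) = 9520$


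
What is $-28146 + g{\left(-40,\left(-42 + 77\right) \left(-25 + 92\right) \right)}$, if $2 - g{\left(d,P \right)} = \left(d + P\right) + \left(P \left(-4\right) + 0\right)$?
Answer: $-21069$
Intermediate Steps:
$g{\left(d,P \right)} = 2 - d + 3 P$ ($g{\left(d,P \right)} = 2 - \left(\left(d + P\right) + \left(P \left(-4\right) + 0\right)\right) = 2 - \left(\left(P + d\right) + \left(- 4 P + 0\right)\right) = 2 - \left(\left(P + d\right) - 4 P\right) = 2 - \left(d - 3 P\right) = 2 + \left(- d + 3 P\right) = 2 - d + 3 P$)
$-28146 + g{\left(-40,\left(-42 + 77\right) \left(-25 + 92\right) \right)} = -28146 + \left(2 - -40 + 3 \left(-42 + 77\right) \left(-25 + 92\right)\right) = -28146 + \left(2 + 40 + 3 \cdot 35 \cdot 67\right) = -28146 + \left(2 + 40 + 3 \cdot 2345\right) = -28146 + \left(2 + 40 + 7035\right) = -28146 + 7077 = -21069$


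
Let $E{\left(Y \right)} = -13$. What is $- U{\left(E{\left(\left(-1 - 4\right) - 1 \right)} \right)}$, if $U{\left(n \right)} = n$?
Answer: $13$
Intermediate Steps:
$- U{\left(E{\left(\left(-1 - 4\right) - 1 \right)} \right)} = \left(-1\right) \left(-13\right) = 13$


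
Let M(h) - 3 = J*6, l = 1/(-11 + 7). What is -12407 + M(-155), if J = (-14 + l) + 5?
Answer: -24919/2 ≈ -12460.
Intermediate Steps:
l = -¼ (l = 1/(-4) = -¼ ≈ -0.25000)
J = -37/4 (J = (-14 - ¼) + 5 = -57/4 + 5 = -37/4 ≈ -9.2500)
M(h) = -105/2 (M(h) = 3 - 37/4*6 = 3 - 111/2 = -105/2)
-12407 + M(-155) = -12407 - 105/2 = -24919/2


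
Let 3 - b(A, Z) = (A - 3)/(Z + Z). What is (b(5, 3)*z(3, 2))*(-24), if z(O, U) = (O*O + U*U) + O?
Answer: -1024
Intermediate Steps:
z(O, U) = O + O² + U² (z(O, U) = (O² + U²) + O = O + O² + U²)
b(A, Z) = 3 - (-3 + A)/(2*Z) (b(A, Z) = 3 - (A - 3)/(Z + Z) = 3 - (-3 + A)/(2*Z))
(b(5, 3)*z(3, 2))*(-24) = (((½)*(3 - 1*5 + 6*3)/3)*(3 + 3² + 2²))*(-24) = (((½)*(⅓)*(3 - 5 + 18))*(3 + 9 + 4))*(-24) = (((½)*(⅓)*16)*16)*(-24) = ((8/3)*16)*(-24) = (128/3)*(-24) = -1024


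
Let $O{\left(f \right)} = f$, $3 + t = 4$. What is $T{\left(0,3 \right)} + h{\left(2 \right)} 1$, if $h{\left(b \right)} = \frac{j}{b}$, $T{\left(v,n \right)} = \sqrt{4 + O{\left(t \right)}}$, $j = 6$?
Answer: $3 + \sqrt{5} \approx 5.2361$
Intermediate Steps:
$t = 1$ ($t = -3 + 4 = 1$)
$T{\left(v,n \right)} = \sqrt{5}$ ($T{\left(v,n \right)} = \sqrt{4 + 1} = \sqrt{5}$)
$h{\left(b \right)} = \frac{6}{b}$
$T{\left(0,3 \right)} + h{\left(2 \right)} 1 = \sqrt{5} + \frac{6}{2} \cdot 1 = \sqrt{5} + 6 \cdot \frac{1}{2} \cdot 1 = \sqrt{5} + 3 \cdot 1 = \sqrt{5} + 3 = 3 + \sqrt{5}$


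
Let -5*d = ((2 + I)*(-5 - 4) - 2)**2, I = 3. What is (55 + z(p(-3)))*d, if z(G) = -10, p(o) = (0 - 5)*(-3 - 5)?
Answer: -19881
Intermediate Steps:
p(o) = 40 (p(o) = -5*(-8) = 40)
d = -2209/5 (d = -((2 + 3)*(-5 - 4) - 2)**2/5 = -(5*(-9) - 2)**2/5 = -(-45 - 2)**2/5 = -1/5*(-47)**2 = -1/5*2209 = -2209/5 ≈ -441.80)
(55 + z(p(-3)))*d = (55 - 10)*(-2209/5) = 45*(-2209/5) = -19881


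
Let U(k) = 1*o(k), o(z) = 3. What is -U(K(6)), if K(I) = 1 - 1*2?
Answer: -3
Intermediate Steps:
K(I) = -1 (K(I) = 1 - 2 = -1)
U(k) = 3 (U(k) = 1*3 = 3)
-U(K(6)) = -1*3 = -3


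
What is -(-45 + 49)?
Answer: -4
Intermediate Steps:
-(-45 + 49) = -1*4 = -4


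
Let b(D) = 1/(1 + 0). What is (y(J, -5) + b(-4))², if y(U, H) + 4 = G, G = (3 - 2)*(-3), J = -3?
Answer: 36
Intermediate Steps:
G = -3 (G = 1*(-3) = -3)
y(U, H) = -7 (y(U, H) = -4 - 3 = -7)
b(D) = 1 (b(D) = 1/1 = 1)
(y(J, -5) + b(-4))² = (-7 + 1)² = (-6)² = 36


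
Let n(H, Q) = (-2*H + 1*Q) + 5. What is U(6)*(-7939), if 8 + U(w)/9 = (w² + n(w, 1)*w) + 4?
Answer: 285804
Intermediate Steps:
n(H, Q) = 5 + Q - 2*H (n(H, Q) = (-2*H + Q) + 5 = (Q - 2*H) + 5 = 5 + Q - 2*H)
U(w) = -36 + 9*w² + 9*w*(6 - 2*w) (U(w) = -72 + 9*((w² + (5 + 1 - 2*w)*w) + 4) = -72 + 9*((w² + (6 - 2*w)*w) + 4) = -72 + 9*((w² + w*(6 - 2*w)) + 4) = -72 + 9*(4 + w² + w*(6 - 2*w)) = -72 + (36 + 9*w² + 9*w*(6 - 2*w)) = -36 + 9*w² + 9*w*(6 - 2*w))
U(6)*(-7939) = (-36 - 9*6² + 54*6)*(-7939) = (-36 - 9*36 + 324)*(-7939) = (-36 - 324 + 324)*(-7939) = -36*(-7939) = 285804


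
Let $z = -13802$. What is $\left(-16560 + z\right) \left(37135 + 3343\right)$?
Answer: $-1228993036$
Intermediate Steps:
$\left(-16560 + z\right) \left(37135 + 3343\right) = \left(-16560 - 13802\right) \left(37135 + 3343\right) = \left(-30362\right) 40478 = -1228993036$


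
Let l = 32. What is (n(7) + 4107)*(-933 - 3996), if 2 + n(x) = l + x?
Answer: -20425776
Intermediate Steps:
n(x) = 30 + x (n(x) = -2 + (32 + x) = 30 + x)
(n(7) + 4107)*(-933 - 3996) = ((30 + 7) + 4107)*(-933 - 3996) = (37 + 4107)*(-4929) = 4144*(-4929) = -20425776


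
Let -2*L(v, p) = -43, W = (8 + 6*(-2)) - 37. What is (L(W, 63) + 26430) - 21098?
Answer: 10707/2 ≈ 5353.5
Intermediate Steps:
W = -41 (W = (8 - 12) - 37 = -4 - 37 = -41)
L(v, p) = 43/2 (L(v, p) = -½*(-43) = 43/2)
(L(W, 63) + 26430) - 21098 = (43/2 + 26430) - 21098 = 52903/2 - 21098 = 10707/2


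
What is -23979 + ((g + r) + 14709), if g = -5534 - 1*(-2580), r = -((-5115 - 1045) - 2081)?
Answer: -3983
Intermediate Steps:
r = 8241 (r = -(-6160 - 2081) = -1*(-8241) = 8241)
g = -2954 (g = -5534 + 2580 = -2954)
-23979 + ((g + r) + 14709) = -23979 + ((-2954 + 8241) + 14709) = -23979 + (5287 + 14709) = -23979 + 19996 = -3983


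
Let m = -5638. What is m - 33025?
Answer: -38663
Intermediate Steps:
m - 33025 = -5638 - 33025 = -38663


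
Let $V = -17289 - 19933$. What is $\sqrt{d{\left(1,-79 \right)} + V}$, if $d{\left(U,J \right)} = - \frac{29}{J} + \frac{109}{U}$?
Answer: $\frac{i \sqrt{231619942}}{79} \approx 192.65 i$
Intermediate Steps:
$V = -37222$ ($V = -17289 - 19933 = -37222$)
$\sqrt{d{\left(1,-79 \right)} + V} = \sqrt{\left(- \frac{29}{-79} + \frac{109}{1}\right) - 37222} = \sqrt{\left(\left(-29\right) \left(- \frac{1}{79}\right) + 109 \cdot 1\right) - 37222} = \sqrt{\left(\frac{29}{79} + 109\right) - 37222} = \sqrt{\frac{8640}{79} - 37222} = \sqrt{- \frac{2931898}{79}} = \frac{i \sqrt{231619942}}{79}$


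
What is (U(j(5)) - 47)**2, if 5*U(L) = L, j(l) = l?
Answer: 2116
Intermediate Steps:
U(L) = L/5
(U(j(5)) - 47)**2 = ((1/5)*5 - 47)**2 = (1 - 47)**2 = (-46)**2 = 2116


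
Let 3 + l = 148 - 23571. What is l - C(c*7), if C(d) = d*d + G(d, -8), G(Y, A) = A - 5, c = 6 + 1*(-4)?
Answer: -23609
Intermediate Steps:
c = 2 (c = 6 - 4 = 2)
G(Y, A) = -5 + A
l = -23426 (l = -3 + (148 - 23571) = -3 - 23423 = -23426)
C(d) = -13 + d² (C(d) = d*d + (-5 - 8) = d² - 13 = -13 + d²)
l - C(c*7) = -23426 - (-13 + (2*7)²) = -23426 - (-13 + 14²) = -23426 - (-13 + 196) = -23426 - 1*183 = -23426 - 183 = -23609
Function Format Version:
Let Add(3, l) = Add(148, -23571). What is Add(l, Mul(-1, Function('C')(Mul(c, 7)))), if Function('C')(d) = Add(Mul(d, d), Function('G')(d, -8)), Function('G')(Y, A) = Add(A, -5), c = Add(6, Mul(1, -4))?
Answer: -23609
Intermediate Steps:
c = 2 (c = Add(6, -4) = 2)
Function('G')(Y, A) = Add(-5, A)
l = -23426 (l = Add(-3, Add(148, -23571)) = Add(-3, -23423) = -23426)
Function('C')(d) = Add(-13, Pow(d, 2)) (Function('C')(d) = Add(Mul(d, d), Add(-5, -8)) = Add(Pow(d, 2), -13) = Add(-13, Pow(d, 2)))
Add(l, Mul(-1, Function('C')(Mul(c, 7)))) = Add(-23426, Mul(-1, Add(-13, Pow(Mul(2, 7), 2)))) = Add(-23426, Mul(-1, Add(-13, Pow(14, 2)))) = Add(-23426, Mul(-1, Add(-13, 196))) = Add(-23426, Mul(-1, 183)) = Add(-23426, -183) = -23609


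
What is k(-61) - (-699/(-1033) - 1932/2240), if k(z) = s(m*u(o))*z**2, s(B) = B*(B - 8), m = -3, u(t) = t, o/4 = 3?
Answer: 487085464317/82640 ≈ 5.8941e+6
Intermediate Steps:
o = 12 (o = 4*3 = 12)
s(B) = B*(-8 + B)
k(z) = 1584*z**2 (k(z) = ((-3*12)*(-8 - 3*12))*z**2 = (-36*(-8 - 36))*z**2 = (-36*(-44))*z**2 = 1584*z**2)
k(-61) - (-699/(-1033) - 1932/2240) = 1584*(-61)**2 - (-699/(-1033) - 1932/2240) = 1584*3721 - (-699*(-1/1033) - 1932*1/2240) = 5894064 - (699/1033 - 69/80) = 5894064 - 1*(-15357/82640) = 5894064 + 15357/82640 = 487085464317/82640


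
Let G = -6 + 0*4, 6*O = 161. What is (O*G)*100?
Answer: -16100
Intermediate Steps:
O = 161/6 (O = (⅙)*161 = 161/6 ≈ 26.833)
G = -6 (G = -6 + 0 = -6)
(O*G)*100 = ((161/6)*(-6))*100 = -161*100 = -16100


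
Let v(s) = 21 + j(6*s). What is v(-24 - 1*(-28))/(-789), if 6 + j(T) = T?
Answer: -13/263 ≈ -0.049430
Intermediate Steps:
j(T) = -6 + T
v(s) = 15 + 6*s (v(s) = 21 + (-6 + 6*s) = 15 + 6*s)
v(-24 - 1*(-28))/(-789) = (15 + 6*(-24 - 1*(-28)))/(-789) = (15 + 6*(-24 + 28))*(-1/789) = (15 + 6*4)*(-1/789) = (15 + 24)*(-1/789) = 39*(-1/789) = -13/263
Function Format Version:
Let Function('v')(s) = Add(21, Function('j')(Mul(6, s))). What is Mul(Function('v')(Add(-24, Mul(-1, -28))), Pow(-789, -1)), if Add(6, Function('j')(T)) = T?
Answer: Rational(-13, 263) ≈ -0.049430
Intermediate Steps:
Function('j')(T) = Add(-6, T)
Function('v')(s) = Add(15, Mul(6, s)) (Function('v')(s) = Add(21, Add(-6, Mul(6, s))) = Add(15, Mul(6, s)))
Mul(Function('v')(Add(-24, Mul(-1, -28))), Pow(-789, -1)) = Mul(Add(15, Mul(6, Add(-24, Mul(-1, -28)))), Pow(-789, -1)) = Mul(Add(15, Mul(6, Add(-24, 28))), Rational(-1, 789)) = Mul(Add(15, Mul(6, 4)), Rational(-1, 789)) = Mul(Add(15, 24), Rational(-1, 789)) = Mul(39, Rational(-1, 789)) = Rational(-13, 263)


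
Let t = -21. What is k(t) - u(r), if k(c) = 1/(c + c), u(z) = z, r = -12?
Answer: 503/42 ≈ 11.976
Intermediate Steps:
k(c) = 1/(2*c)
k(t) - u(r) = (½)/(-21) - 1*(-12) = (½)*(-1/21) + 12 = -1/42 + 12 = 503/42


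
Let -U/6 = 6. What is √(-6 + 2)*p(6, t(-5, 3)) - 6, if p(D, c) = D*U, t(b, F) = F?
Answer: -6 - 432*I ≈ -6.0 - 432.0*I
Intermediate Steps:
U = -36 (U = -6*6 = -36)
p(D, c) = -36*D (p(D, c) = D*(-36) = -36*D)
√(-6 + 2)*p(6, t(-5, 3)) - 6 = √(-6 + 2)*(-36*6) - 6 = √(-4)*(-216) - 6 = (2*I)*(-216) - 6 = -432*I - 6 = -6 - 432*I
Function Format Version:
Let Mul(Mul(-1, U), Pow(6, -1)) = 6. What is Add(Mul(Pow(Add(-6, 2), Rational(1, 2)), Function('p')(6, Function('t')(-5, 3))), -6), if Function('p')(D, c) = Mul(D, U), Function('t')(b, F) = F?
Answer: Add(-6, Mul(-432, I)) ≈ Add(-6.0000, Mul(-432.00, I))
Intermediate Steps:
U = -36 (U = Mul(-6, 6) = -36)
Function('p')(D, c) = Mul(-36, D) (Function('p')(D, c) = Mul(D, -36) = Mul(-36, D))
Add(Mul(Pow(Add(-6, 2), Rational(1, 2)), Function('p')(6, Function('t')(-5, 3))), -6) = Add(Mul(Pow(Add(-6, 2), Rational(1, 2)), Mul(-36, 6)), -6) = Add(Mul(Pow(-4, Rational(1, 2)), -216), -6) = Add(Mul(Mul(2, I), -216), -6) = Add(Mul(-432, I), -6) = Add(-6, Mul(-432, I))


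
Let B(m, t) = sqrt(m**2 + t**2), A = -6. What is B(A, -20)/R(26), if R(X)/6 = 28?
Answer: sqrt(109)/84 ≈ 0.12429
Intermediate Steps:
R(X) = 168 (R(X) = 6*28 = 168)
B(A, -20)/R(26) = sqrt((-6)**2 + (-20)**2)/168 = sqrt(36 + 400)*(1/168) = sqrt(436)*(1/168) = (2*sqrt(109))*(1/168) = sqrt(109)/84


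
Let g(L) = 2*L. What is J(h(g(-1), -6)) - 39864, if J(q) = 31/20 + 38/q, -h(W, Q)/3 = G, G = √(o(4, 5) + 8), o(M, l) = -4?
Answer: -2392127/60 ≈ -39869.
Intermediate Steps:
G = 2 (G = √(-4 + 8) = √4 = 2)
h(W, Q) = -6 (h(W, Q) = -3*2 = -6)
J(q) = 31/20 + 38/q (J(q) = 31*(1/20) + 38/q = 31/20 + 38/q)
J(h(g(-1), -6)) - 39864 = (31/20 + 38/(-6)) - 39864 = (31/20 + 38*(-⅙)) - 39864 = (31/20 - 19/3) - 39864 = -287/60 - 39864 = -2392127/60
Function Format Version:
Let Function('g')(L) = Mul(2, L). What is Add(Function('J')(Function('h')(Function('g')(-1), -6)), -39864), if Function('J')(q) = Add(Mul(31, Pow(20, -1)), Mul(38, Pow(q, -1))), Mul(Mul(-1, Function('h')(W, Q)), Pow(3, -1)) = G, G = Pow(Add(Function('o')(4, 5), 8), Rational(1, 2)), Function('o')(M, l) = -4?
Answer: Rational(-2392127, 60) ≈ -39869.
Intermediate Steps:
G = 2 (G = Pow(Add(-4, 8), Rational(1, 2)) = Pow(4, Rational(1, 2)) = 2)
Function('h')(W, Q) = -6 (Function('h')(W, Q) = Mul(-3, 2) = -6)
Function('J')(q) = Add(Rational(31, 20), Mul(38, Pow(q, -1))) (Function('J')(q) = Add(Mul(31, Rational(1, 20)), Mul(38, Pow(q, -1))) = Add(Rational(31, 20), Mul(38, Pow(q, -1))))
Add(Function('J')(Function('h')(Function('g')(-1), -6)), -39864) = Add(Add(Rational(31, 20), Mul(38, Pow(-6, -1))), -39864) = Add(Add(Rational(31, 20), Mul(38, Rational(-1, 6))), -39864) = Add(Add(Rational(31, 20), Rational(-19, 3)), -39864) = Add(Rational(-287, 60), -39864) = Rational(-2392127, 60)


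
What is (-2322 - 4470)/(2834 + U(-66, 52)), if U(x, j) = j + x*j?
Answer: 1132/91 ≈ 12.440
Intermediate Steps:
U(x, j) = j + j*x
(-2322 - 4470)/(2834 + U(-66, 52)) = (-2322 - 4470)/(2834 + 52*(1 - 66)) = -6792/(2834 + 52*(-65)) = -6792/(2834 - 3380) = -6792/(-546) = -6792*(-1/546) = 1132/91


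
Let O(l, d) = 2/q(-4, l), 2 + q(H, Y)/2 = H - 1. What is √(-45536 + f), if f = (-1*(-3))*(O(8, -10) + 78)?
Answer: I*√2219819/7 ≈ 212.84*I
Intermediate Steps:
q(H, Y) = -6 + 2*H (q(H, Y) = -4 + 2*(H - 1) = -4 + 2*(-1 + H) = -4 + (-2 + 2*H) = -6 + 2*H)
O(l, d) = -⅐ (O(l, d) = 2/(-6 + 2*(-4)) = 2/(-6 - 8) = 2/(-14) = 2*(-1/14) = -⅐)
f = 1635/7 (f = (-1*(-3))*(-⅐ + 78) = 3*(545/7) = 1635/7 ≈ 233.57)
√(-45536 + f) = √(-45536 + 1635/7) = √(-317117/7) = I*√2219819/7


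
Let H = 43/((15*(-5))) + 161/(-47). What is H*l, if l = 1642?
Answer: -23145632/3525 ≈ -6566.1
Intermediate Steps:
H = -14096/3525 (H = 43/(-75) + 161*(-1/47) = 43*(-1/75) - 161/47 = -43/75 - 161/47 = -14096/3525 ≈ -3.9989)
H*l = -14096/3525*1642 = -23145632/3525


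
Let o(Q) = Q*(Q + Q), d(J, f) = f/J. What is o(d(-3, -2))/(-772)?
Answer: -2/1737 ≈ -0.0011514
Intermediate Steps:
o(Q) = 2*Q**2 (o(Q) = Q*(2*Q) = 2*Q**2)
o(d(-3, -2))/(-772) = (2*(-2/(-3))**2)/(-772) = (2*(-2*(-1/3))**2)*(-1/772) = (2*(2/3)**2)*(-1/772) = (2*(4/9))*(-1/772) = (8/9)*(-1/772) = -2/1737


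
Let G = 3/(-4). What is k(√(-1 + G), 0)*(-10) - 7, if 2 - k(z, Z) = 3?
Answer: 3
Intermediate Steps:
G = -¾ (G = 3*(-¼) = -¾ ≈ -0.75000)
k(z, Z) = -1 (k(z, Z) = 2 - 1*3 = 2 - 3 = -1)
k(√(-1 + G), 0)*(-10) - 7 = -1*(-10) - 7 = 10 - 7 = 3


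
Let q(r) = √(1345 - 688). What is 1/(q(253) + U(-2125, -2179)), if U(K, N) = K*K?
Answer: 4515625/20390869139968 - 3*√73/20390869139968 ≈ 2.2145e-7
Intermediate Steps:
U(K, N) = K²
q(r) = 3*√73 (q(r) = √657 = 3*√73)
1/(q(253) + U(-2125, -2179)) = 1/(3*√73 + (-2125)²) = 1/(3*√73 + 4515625) = 1/(4515625 + 3*√73)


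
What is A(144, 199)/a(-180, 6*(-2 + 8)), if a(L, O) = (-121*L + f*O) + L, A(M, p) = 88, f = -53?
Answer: 22/4923 ≈ 0.0044688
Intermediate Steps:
a(L, O) = -120*L - 53*O (a(L, O) = (-121*L - 53*O) + L = -120*L - 53*O)
A(144, 199)/a(-180, 6*(-2 + 8)) = 88/(-120*(-180) - 318*(-2 + 8)) = 88/(21600 - 318*6) = 88/(21600 - 53*36) = 88/(21600 - 1908) = 88/19692 = 88*(1/19692) = 22/4923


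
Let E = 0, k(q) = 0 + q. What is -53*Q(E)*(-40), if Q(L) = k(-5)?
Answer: -10600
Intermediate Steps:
k(q) = q
Q(L) = -5
-53*Q(E)*(-40) = -53*(-5)*(-40) = 265*(-40) = -10600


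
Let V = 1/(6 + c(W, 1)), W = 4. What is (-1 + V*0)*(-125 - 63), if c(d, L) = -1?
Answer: 188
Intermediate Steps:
V = ⅕ (V = 1/(6 - 1) = 1/5 = ⅕ ≈ 0.20000)
(-1 + V*0)*(-125 - 63) = (-1 + (⅕)*0)*(-125 - 63) = (-1 + 0)*(-188) = -1*(-188) = 188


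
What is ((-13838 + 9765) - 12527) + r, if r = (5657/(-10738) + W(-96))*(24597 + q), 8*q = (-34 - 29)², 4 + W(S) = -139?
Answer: -310812393695/85904 ≈ -3.6181e+6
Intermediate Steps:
W(S) = -143 (W(S) = -4 - 139 = -143)
q = 3969/8 (q = (-34 - 29)²/8 = (⅛)*(-63)² = (⅛)*3969 = 3969/8 ≈ 496.13)
r = -309386387295/85904 (r = (5657/(-10738) - 143)*(24597 + 3969/8) = (5657*(-1/10738) - 143)*(200745/8) = (-5657/10738 - 143)*(200745/8) = -1541191/10738*200745/8 = -309386387295/85904 ≈ -3.6015e+6)
((-13838 + 9765) - 12527) + r = ((-13838 + 9765) - 12527) - 309386387295/85904 = (-4073 - 12527) - 309386387295/85904 = -16600 - 309386387295/85904 = -310812393695/85904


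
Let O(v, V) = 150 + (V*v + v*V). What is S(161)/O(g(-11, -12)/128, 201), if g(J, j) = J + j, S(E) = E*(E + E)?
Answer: 473984/711 ≈ 666.64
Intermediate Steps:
S(E) = 2*E² (S(E) = E*(2*E) = 2*E²)
O(v, V) = 150 + 2*V*v (O(v, V) = 150 + (V*v + V*v) = 150 + 2*V*v)
S(161)/O(g(-11, -12)/128, 201) = (2*161²)/(150 + 2*201*((-11 - 12)/128)) = (2*25921)/(150 + 2*201*(-23*1/128)) = 51842/(150 + 2*201*(-23/128)) = 51842/(150 - 4623/64) = 51842/(4977/64) = 51842*(64/4977) = 473984/711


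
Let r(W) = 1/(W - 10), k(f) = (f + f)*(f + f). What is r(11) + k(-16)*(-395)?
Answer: -404479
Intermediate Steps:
k(f) = 4*f² (k(f) = (2*f)*(2*f) = 4*f²)
r(W) = 1/(-10 + W)
r(11) + k(-16)*(-395) = 1/(-10 + 11) + (4*(-16)²)*(-395) = 1/1 + (4*256)*(-395) = 1 + 1024*(-395) = 1 - 404480 = -404479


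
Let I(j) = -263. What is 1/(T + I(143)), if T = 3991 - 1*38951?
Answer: -1/35223 ≈ -2.8391e-5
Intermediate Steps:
T = -34960 (T = 3991 - 38951 = -34960)
1/(T + I(143)) = 1/(-34960 - 263) = 1/(-35223) = -1/35223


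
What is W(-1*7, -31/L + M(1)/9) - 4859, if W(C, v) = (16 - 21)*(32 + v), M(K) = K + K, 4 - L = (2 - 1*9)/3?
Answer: -854254/171 ≈ -4995.6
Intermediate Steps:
L = 19/3 (L = 4 - (2 - 1*9)/3 = 4 - (2 - 9)/3 = 4 - (-7)/3 = 4 - 1*(-7/3) = 4 + 7/3 = 19/3 ≈ 6.3333)
M(K) = 2*K
W(C, v) = -160 - 5*v (W(C, v) = -5*(32 + v) = -160 - 5*v)
W(-1*7, -31/L + M(1)/9) - 4859 = (-160 - 5*(-31/19/3 + (2*1)/9)) - 4859 = (-160 - 5*(-31*3/19 + 2*(1/9))) - 4859 = (-160 - 5*(-93/19 + 2/9)) - 4859 = (-160 - 5*(-799/171)) - 4859 = (-160 + 3995/171) - 4859 = -23365/171 - 4859 = -854254/171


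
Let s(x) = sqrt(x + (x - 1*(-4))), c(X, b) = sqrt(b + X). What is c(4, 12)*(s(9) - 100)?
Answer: -400 + 4*sqrt(22) ≈ -381.24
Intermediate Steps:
c(X, b) = sqrt(X + b)
s(x) = sqrt(4 + 2*x) (s(x) = sqrt(x + (x + 4)) = sqrt(x + (4 + x)) = sqrt(4 + 2*x))
c(4, 12)*(s(9) - 100) = sqrt(4 + 12)*(sqrt(4 + 2*9) - 100) = sqrt(16)*(sqrt(4 + 18) - 100) = 4*(sqrt(22) - 100) = 4*(-100 + sqrt(22)) = -400 + 4*sqrt(22)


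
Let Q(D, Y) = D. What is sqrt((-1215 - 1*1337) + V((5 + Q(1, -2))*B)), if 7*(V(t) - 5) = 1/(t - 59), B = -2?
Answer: 2*I*sqrt(157283105)/497 ≈ 50.468*I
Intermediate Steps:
V(t) = 5 + 1/(7*(-59 + t)) (V(t) = 5 + 1/(7*(t - 59)) = 5 + 1/(7*(-59 + t)))
sqrt((-1215 - 1*1337) + V((5 + Q(1, -2))*B)) = sqrt((-1215 - 1*1337) + (-2064 + 35*((5 + 1)*(-2)))/(7*(-59 + (5 + 1)*(-2)))) = sqrt((-1215 - 1337) + (-2064 + 35*(6*(-2)))/(7*(-59 + 6*(-2)))) = sqrt(-2552 + (-2064 + 35*(-12))/(7*(-59 - 12))) = sqrt(-2552 + (1/7)*(-2064 - 420)/(-71)) = sqrt(-2552 + (1/7)*(-1/71)*(-2484)) = sqrt(-2552 + 2484/497) = sqrt(-1265860/497) = 2*I*sqrt(157283105)/497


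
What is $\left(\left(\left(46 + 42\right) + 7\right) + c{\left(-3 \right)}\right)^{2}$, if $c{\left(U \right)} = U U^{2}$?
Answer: $4624$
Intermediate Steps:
$c{\left(U \right)} = U^{3}$
$\left(\left(\left(46 + 42\right) + 7\right) + c{\left(-3 \right)}\right)^{2} = \left(\left(\left(46 + 42\right) + 7\right) + \left(-3\right)^{3}\right)^{2} = \left(\left(88 + 7\right) - 27\right)^{2} = \left(95 - 27\right)^{2} = 68^{2} = 4624$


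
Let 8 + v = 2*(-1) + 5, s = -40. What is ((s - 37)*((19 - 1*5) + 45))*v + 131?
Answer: 22846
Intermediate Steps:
v = -5 (v = -8 + (2*(-1) + 5) = -8 + (-2 + 5) = -8 + 3 = -5)
((s - 37)*((19 - 1*5) + 45))*v + 131 = ((-40 - 37)*((19 - 1*5) + 45))*(-5) + 131 = -77*((19 - 5) + 45)*(-5) + 131 = -77*(14 + 45)*(-5) + 131 = -77*59*(-5) + 131 = -4543*(-5) + 131 = 22715 + 131 = 22846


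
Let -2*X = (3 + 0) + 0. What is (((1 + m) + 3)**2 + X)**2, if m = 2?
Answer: 4761/4 ≈ 1190.3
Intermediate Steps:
X = -3/2 (X = -((3 + 0) + 0)/2 = -(3 + 0)/2 = -1/2*3 = -3/2 ≈ -1.5000)
(((1 + m) + 3)**2 + X)**2 = (((1 + 2) + 3)**2 - 3/2)**2 = ((3 + 3)**2 - 3/2)**2 = (6**2 - 3/2)**2 = (36 - 3/2)**2 = (69/2)**2 = 4761/4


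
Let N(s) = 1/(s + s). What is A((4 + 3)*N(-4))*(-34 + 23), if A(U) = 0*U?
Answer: 0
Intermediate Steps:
N(s) = 1/(2*s)
A(U) = 0
A((4 + 3)*N(-4))*(-34 + 23) = 0*(-34 + 23) = 0*(-11) = 0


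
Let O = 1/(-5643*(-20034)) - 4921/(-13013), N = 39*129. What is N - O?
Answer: 96113877053123/19105764678 ≈ 5030.6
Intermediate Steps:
N = 5031
O = 7225041895/19105764678 (O = -1/5643*(-1/20034) - 4921*(-1/13013) = 1/113051862 + 703/1859 = 7225041895/19105764678 ≈ 0.37816)
N - O = 5031 - 1*7225041895/19105764678 = 5031 - 7225041895/19105764678 = 96113877053123/19105764678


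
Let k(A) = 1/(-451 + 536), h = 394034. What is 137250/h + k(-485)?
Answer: 6030142/16746445 ≈ 0.36009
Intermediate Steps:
k(A) = 1/85
137250/h + k(-485) = 137250/394034 + 1/85 = 137250*(1/394034) + 1/85 = 68625/197017 + 1/85 = 6030142/16746445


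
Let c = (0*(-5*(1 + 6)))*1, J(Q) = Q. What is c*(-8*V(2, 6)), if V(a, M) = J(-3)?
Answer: 0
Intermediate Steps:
V(a, M) = -3
c = 0 (c = (0*(-5*7))*1 = (0*(-35))*1 = 0*1 = 0)
c*(-8*V(2, 6)) = 0*(-8*(-3)) = 0*24 = 0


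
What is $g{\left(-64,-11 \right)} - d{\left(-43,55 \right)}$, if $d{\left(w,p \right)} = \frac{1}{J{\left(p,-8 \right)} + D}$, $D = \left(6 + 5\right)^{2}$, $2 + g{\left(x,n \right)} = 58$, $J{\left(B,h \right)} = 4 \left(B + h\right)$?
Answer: $\frac{17303}{309} \approx 55.997$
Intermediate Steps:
$J{\left(B,h \right)} = 4 B + 4 h$
$g{\left(x,n \right)} = 56$ ($g{\left(x,n \right)} = -2 + 58 = 56$)
$D = 121$ ($D = 11^{2} = 121$)
$d{\left(w,p \right)} = \frac{1}{89 + 4 p}$ ($d{\left(w,p \right)} = \frac{1}{\left(4 p + 4 \left(-8\right)\right) + 121} = \frac{1}{\left(4 p - 32\right) + 121} = \frac{1}{\left(-32 + 4 p\right) + 121} = \frac{1}{89 + 4 p}$)
$g{\left(-64,-11 \right)} - d{\left(-43,55 \right)} = 56 - \frac{1}{89 + 4 \cdot 55} = 56 - \frac{1}{89 + 220} = 56 - \frac{1}{309} = \frac{17303}{309}$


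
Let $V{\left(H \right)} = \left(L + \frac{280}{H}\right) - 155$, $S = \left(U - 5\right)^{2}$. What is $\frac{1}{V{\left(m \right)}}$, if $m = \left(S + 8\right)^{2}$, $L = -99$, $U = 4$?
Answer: $- \frac{81}{20294} \approx -0.0039913$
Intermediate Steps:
$S = 1$ ($S = \left(4 - 5\right)^{2} = \left(-1\right)^{2} = 1$)
$m = 81$ ($m = \left(1 + 8\right)^{2} = 9^{2} = 81$)
$V{\left(H \right)} = -254 + \frac{280}{H}$ ($V{\left(H \right)} = \left(-99 + \frac{280}{H}\right) - 155 = -254 + \frac{280}{H}$)
$\frac{1}{V{\left(m \right)}} = \frac{1}{-254 + \frac{280}{81}} = \frac{1}{- \frac{20294}{81}} = - \frac{81}{20294}$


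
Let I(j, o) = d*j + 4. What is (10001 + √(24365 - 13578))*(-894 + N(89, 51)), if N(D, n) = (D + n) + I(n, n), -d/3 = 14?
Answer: -28922892 - 2892*√10787 ≈ -2.9223e+7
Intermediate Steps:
d = -42 (d = -3*14 = -42)
I(j, o) = 4 - 42*j (I(j, o) = -42*j + 4 = 4 - 42*j)
N(D, n) = 4 + D - 41*n (N(D, n) = (D + n) + (4 - 42*n) = 4 + D - 41*n)
(10001 + √(24365 - 13578))*(-894 + N(89, 51)) = (10001 + √(24365 - 13578))*(-894 + (4 + 89 - 41*51)) = (10001 + √10787)*(-894 + (4 + 89 - 2091)) = (10001 + √10787)*(-894 - 1998) = (10001 + √10787)*(-2892) = -28922892 - 2892*√10787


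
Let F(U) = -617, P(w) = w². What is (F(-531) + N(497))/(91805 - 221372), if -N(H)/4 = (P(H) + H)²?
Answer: 245036880761/129567 ≈ 1.8912e+6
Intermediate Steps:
N(H) = -4*(H + H²)² (N(H) = -4*(H² + H)² = -4*(H + H²)²)
(F(-531) + N(497))/(91805 - 221372) = (-617 - 4*497²*(1 + 497)²)/(91805 - 221372) = (-617 - 4*247009*498²)/(-129567) = (-617 - 4*247009*248004)*(-1/129567) = (-617 - 245036880144)*(-1/129567) = -245036880761*(-1/129567) = 245036880761/129567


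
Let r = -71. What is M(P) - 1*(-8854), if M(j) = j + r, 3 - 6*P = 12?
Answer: 17563/2 ≈ 8781.5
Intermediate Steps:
P = -3/2 (P = 1/2 - 1/6*12 = 1/2 - 2 = -3/2 ≈ -1.5000)
M(j) = -71 + j (M(j) = j - 71 = -71 + j)
M(P) - 1*(-8854) = (-71 - 3/2) - 1*(-8854) = -145/2 + 8854 = 17563/2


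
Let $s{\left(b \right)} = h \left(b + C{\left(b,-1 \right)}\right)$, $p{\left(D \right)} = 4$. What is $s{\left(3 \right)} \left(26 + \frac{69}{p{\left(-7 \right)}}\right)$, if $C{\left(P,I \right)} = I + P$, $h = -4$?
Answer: $-865$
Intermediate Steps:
$s{\left(b \right)} = 4 - 8 b$ ($s{\left(b \right)} = - 4 \left(b + \left(-1 + b\right)\right) = - 4 \left(-1 + 2 b\right) = 4 - 8 b$)
$s{\left(3 \right)} \left(26 + \frac{69}{p{\left(-7 \right)}}\right) = \left(4 - 24\right) \left(26 + \frac{69}{4}\right) = \left(4 - 24\right) \left(26 + 69 \cdot \frac{1}{4}\right) = - 20 \left(26 + \frac{69}{4}\right) = \left(-20\right) \frac{173}{4} = -865$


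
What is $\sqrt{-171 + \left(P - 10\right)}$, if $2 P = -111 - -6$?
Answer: $\frac{i \sqrt{934}}{2} \approx 15.281 i$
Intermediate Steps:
$P = - \frac{105}{2}$ ($P = \frac{-111 - -6}{2} = \frac{-111 + 6}{2} = \frac{1}{2} \left(-105\right) = - \frac{105}{2} \approx -52.5$)
$\sqrt{-171 + \left(P - 10\right)} = \sqrt{-171 - \frac{125}{2}} = \sqrt{- \frac{467}{2}} = \frac{i \sqrt{934}}{2}$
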